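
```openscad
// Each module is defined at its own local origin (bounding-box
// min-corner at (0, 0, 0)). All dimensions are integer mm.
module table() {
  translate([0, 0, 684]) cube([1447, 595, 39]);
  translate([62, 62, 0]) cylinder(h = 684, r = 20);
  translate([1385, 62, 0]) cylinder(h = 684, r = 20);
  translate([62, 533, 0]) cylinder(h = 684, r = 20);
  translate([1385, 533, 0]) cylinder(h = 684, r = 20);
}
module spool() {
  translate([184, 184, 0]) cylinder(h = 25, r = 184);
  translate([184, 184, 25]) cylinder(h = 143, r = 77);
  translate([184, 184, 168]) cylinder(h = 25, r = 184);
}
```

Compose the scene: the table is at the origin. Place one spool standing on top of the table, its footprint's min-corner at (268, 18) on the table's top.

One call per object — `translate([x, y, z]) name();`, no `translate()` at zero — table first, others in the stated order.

table();
translate([268, 18, 723]) spool();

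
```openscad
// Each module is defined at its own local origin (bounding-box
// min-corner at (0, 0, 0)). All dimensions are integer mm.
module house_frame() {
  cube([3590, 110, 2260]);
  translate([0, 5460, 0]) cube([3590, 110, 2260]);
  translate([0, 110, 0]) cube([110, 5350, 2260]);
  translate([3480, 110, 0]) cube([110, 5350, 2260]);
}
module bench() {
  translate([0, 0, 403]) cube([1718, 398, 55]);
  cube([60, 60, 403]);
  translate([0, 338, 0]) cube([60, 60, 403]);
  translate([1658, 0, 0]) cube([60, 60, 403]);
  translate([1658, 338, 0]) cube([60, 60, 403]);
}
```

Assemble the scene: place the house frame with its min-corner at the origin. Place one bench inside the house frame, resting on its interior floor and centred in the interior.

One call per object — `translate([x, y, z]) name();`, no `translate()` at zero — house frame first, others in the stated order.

house_frame();
translate([936, 2586, 0]) bench();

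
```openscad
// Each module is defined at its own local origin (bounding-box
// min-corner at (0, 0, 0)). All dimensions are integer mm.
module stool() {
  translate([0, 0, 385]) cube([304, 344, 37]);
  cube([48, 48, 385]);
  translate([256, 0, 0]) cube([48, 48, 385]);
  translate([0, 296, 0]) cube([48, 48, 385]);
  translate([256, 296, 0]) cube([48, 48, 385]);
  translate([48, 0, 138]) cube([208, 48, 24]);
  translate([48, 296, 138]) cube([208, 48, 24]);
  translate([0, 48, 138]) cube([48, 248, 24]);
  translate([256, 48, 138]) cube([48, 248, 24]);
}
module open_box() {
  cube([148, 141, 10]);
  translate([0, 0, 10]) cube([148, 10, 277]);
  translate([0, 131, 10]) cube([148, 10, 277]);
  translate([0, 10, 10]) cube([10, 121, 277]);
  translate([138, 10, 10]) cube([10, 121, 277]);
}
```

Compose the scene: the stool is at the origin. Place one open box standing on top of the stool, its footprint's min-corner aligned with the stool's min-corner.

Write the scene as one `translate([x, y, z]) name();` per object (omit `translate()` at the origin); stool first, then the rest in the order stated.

stool();
translate([0, 0, 422]) open_box();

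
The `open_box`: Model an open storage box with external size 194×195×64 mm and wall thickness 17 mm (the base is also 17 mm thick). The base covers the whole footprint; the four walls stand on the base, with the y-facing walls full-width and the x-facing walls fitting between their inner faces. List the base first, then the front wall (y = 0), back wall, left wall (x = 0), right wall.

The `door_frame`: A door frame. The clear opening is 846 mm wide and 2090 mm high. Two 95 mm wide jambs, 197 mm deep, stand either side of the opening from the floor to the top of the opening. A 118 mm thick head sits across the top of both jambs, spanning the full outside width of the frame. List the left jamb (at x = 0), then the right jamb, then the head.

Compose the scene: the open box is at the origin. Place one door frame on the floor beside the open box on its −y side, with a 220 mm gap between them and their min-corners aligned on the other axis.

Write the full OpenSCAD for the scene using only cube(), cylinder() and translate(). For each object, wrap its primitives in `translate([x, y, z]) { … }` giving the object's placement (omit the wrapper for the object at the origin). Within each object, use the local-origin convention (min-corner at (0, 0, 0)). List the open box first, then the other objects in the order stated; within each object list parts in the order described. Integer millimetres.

cube([194, 195, 17]);
translate([0, 0, 17]) cube([194, 17, 47]);
translate([0, 178, 17]) cube([194, 17, 47]);
translate([0, 17, 17]) cube([17, 161, 47]);
translate([177, 17, 17]) cube([17, 161, 47]);
translate([0, -417, 0]) {
  cube([95, 197, 2090]);
  translate([941, 0, 0]) cube([95, 197, 2090]);
  translate([0, 0, 2090]) cube([1036, 197, 118]);
}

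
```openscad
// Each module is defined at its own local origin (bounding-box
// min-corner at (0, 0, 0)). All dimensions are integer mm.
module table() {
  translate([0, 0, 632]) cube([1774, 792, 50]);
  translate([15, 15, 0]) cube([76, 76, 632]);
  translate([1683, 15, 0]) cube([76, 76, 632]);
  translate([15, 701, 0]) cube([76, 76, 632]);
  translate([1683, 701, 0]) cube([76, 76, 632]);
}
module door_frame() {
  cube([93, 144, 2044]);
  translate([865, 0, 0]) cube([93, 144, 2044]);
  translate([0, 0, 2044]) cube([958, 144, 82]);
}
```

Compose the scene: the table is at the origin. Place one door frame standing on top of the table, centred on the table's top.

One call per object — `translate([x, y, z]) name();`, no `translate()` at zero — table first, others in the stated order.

table();
translate([408, 324, 682]) door_frame();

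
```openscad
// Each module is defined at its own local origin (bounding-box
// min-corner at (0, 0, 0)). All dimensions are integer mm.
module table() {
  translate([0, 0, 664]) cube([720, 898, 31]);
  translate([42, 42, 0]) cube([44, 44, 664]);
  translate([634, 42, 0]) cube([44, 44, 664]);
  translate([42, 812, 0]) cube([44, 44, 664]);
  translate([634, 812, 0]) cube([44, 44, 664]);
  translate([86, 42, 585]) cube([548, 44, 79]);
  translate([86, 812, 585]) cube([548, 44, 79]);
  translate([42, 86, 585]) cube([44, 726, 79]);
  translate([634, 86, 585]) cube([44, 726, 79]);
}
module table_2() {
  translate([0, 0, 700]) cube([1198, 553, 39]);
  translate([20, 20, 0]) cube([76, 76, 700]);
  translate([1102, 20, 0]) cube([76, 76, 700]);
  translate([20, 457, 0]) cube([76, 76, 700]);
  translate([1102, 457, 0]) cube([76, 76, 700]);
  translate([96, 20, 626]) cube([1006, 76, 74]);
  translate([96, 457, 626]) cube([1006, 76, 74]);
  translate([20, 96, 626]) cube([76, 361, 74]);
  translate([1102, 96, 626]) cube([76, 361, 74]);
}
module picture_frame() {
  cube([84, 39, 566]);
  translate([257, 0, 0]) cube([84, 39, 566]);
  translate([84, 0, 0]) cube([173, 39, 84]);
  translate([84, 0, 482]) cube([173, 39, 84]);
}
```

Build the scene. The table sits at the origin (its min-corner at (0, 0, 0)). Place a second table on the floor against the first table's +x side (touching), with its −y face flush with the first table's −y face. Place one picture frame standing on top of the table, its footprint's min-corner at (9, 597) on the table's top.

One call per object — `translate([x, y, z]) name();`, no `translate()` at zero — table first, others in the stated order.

table();
translate([720, 0, 0]) table_2();
translate([9, 597, 695]) picture_frame();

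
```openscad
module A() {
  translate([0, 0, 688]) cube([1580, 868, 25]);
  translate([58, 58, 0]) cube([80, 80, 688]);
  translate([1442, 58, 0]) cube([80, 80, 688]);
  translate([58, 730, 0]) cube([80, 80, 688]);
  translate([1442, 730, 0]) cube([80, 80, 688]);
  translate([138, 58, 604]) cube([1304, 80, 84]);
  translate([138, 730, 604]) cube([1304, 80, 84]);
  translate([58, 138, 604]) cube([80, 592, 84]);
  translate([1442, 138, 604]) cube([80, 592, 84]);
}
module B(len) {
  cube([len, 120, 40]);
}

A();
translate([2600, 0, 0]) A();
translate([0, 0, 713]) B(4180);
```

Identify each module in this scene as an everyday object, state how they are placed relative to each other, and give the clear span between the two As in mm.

Second table starts at x = 2600; first ends at x = 1580; clear span = 2600 − 1580 = 1020 mm.

A is a table. B is a beam. A beam spans the tops of two tables. The clear span between the two tables is 1020 mm.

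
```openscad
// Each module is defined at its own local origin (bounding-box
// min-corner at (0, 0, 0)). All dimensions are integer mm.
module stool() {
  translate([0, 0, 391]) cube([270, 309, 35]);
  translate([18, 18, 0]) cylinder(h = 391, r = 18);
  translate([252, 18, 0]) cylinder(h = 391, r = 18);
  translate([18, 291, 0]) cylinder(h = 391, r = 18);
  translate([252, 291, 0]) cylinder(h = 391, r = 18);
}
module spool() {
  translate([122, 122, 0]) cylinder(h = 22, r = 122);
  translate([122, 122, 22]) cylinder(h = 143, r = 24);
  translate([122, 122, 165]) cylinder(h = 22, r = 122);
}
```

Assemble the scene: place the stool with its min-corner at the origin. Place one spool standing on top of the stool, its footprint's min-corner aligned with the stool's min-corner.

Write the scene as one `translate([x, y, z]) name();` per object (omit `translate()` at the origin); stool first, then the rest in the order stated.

stool();
translate([0, 0, 426]) spool();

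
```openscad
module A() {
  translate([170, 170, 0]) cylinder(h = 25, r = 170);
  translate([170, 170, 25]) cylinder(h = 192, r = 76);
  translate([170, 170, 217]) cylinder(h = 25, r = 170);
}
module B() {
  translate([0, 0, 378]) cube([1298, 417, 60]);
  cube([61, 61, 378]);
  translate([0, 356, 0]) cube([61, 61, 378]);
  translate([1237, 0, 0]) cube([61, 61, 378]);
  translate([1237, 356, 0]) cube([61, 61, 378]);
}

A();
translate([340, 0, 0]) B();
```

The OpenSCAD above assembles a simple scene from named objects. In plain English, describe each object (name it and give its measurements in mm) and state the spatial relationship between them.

A is a spool: two coaxial disc flanges of radius 170 mm and thickness 25 mm, joined by a core cylinder of radius 76 mm and height 192 mm. The lower flange rests on z = 0 and the three cylinders share a vertical axis.

B is a long wooden bench with a 1298 mm (x) × 417 mm (y) seat, 60 mm thick, its top surface 438 mm above the floor. Four 61 mm square legs at the seat corners, flush with the edges, run from z = 0 to the seat underside.

The bench is against the spool's +x side, with their −y faces flush.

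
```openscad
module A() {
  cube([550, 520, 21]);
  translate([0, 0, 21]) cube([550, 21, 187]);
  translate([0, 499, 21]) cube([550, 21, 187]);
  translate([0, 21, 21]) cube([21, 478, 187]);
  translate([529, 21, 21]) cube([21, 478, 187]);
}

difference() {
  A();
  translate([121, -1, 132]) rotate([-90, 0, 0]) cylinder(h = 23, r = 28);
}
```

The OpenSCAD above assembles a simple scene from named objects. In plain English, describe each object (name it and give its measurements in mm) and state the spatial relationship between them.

A is an open-topped rectangular box: outside dimensions 550×520×208 mm, with a uniform wall and base thickness of 21 mm. The base is a full 550×520 slab on the floor; four walls sit on top of the base. The front and back walls (the −y and +y sides) span the full width; the two side walls fit between them.

The open box has a circular hole of radius 28 mm through its front wall, centred at (x = 121, z = 132).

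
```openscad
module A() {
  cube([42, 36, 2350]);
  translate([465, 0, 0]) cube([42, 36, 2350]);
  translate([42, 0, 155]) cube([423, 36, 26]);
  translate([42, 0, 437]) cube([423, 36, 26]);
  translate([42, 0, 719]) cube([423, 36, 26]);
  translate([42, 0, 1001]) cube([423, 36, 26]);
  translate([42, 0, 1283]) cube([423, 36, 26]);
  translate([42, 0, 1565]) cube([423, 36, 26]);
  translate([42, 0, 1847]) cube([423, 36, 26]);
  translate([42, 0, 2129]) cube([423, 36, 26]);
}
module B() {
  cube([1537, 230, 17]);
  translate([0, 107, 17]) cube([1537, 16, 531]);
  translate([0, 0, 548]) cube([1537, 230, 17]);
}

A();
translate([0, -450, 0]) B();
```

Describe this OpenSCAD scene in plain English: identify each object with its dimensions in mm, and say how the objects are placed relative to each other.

A is a straight ladder. Two 42×36 mm vertical rails, 2350 mm tall, stand 507 mm apart (outside-to-outside) with their front faces coplanar on the −y side. 8 rungs, each 36 mm deep and 26 mm tall, span between the inner faces of the rails, front faces flush with the rails. The lowest rung's underside is at z = 155 mm and rungs are spaced 282 mm apart (underside to underside).

B is an I-beam lying along x, 1537 mm long. Overall section height 565 mm. Two flanges 230 mm wide (y) and 17 mm thick, one on the floor and one at the top; a web 16 mm thick runs between them, centred on the flange width.

The I-beam is on the floor beside the ladder on its −y side.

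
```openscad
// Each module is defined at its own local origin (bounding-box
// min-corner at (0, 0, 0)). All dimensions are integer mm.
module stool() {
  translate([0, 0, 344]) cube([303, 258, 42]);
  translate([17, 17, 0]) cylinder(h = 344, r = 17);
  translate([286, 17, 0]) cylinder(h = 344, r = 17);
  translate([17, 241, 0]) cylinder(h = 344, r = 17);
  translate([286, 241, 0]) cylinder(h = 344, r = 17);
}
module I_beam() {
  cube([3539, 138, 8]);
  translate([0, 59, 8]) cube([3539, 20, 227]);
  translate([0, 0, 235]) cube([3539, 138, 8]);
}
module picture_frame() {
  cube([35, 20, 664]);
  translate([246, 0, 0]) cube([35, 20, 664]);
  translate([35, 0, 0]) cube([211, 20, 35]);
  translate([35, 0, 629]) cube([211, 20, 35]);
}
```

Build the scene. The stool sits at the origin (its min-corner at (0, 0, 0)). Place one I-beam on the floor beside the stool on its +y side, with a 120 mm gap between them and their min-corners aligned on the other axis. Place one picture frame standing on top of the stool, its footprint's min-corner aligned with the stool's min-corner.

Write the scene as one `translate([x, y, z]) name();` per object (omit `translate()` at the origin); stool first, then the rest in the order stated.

stool();
translate([0, 378, 0]) I_beam();
translate([0, 0, 386]) picture_frame();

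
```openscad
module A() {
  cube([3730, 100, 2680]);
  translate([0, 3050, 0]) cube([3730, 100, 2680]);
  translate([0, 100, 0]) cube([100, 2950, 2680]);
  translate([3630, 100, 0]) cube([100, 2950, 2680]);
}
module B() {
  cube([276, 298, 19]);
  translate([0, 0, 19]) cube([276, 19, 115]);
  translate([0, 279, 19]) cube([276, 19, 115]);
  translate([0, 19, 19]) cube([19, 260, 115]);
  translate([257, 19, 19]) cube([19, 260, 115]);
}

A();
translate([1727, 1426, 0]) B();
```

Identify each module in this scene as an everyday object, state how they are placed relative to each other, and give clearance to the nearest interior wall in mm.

Clearances: x = 1627, y = 1326; minimum 1326 mm.

A is a house frame. B is an open box. The open box sits inside the house frame, centred. The clearance to the nearest interior wall is 1326 mm.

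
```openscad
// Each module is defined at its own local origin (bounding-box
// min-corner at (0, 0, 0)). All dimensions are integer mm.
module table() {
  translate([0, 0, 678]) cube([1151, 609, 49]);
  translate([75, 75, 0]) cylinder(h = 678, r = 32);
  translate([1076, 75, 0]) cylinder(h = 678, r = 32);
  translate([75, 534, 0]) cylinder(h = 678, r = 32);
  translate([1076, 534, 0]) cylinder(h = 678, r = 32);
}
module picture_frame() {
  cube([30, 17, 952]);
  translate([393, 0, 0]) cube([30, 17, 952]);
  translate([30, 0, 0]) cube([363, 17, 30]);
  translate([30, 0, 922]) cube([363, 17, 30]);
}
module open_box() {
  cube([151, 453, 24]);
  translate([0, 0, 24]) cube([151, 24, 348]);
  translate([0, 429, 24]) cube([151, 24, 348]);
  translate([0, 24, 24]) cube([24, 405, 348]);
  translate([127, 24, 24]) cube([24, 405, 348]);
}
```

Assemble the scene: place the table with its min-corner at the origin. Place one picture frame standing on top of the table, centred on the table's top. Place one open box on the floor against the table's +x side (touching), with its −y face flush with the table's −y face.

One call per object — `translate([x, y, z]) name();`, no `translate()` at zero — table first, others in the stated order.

table();
translate([364, 296, 727]) picture_frame();
translate([1151, 0, 0]) open_box();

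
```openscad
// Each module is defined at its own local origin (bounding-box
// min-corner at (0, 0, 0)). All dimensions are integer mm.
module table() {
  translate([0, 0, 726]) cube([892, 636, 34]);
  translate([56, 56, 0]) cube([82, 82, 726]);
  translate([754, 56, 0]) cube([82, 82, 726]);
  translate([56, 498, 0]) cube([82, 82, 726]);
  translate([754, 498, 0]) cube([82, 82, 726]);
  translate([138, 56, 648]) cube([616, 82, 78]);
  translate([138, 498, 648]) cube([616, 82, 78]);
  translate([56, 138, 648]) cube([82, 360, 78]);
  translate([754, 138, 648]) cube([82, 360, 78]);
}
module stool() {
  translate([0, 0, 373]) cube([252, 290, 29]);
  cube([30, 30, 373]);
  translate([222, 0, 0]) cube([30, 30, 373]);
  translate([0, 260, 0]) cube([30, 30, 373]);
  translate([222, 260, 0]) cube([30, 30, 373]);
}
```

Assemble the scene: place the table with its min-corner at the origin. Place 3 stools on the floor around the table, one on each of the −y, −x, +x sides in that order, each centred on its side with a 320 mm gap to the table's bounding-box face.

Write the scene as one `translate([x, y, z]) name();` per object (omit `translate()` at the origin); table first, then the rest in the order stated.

table();
translate([320, -610, 0]) stool();
translate([-572, 173, 0]) stool();
translate([1212, 173, 0]) stool();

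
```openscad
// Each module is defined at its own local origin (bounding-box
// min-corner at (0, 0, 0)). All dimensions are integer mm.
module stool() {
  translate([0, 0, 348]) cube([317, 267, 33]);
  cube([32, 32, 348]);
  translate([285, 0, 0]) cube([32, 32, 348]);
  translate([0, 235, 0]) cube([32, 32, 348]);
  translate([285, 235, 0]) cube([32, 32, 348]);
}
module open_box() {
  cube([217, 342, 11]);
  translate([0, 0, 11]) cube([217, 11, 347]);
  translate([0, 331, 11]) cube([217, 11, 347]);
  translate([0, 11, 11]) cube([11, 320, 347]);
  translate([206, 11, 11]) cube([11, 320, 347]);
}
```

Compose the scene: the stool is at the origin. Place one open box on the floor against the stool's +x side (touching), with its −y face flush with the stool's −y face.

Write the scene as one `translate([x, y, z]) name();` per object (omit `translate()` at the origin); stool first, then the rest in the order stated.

stool();
translate([317, 0, 0]) open_box();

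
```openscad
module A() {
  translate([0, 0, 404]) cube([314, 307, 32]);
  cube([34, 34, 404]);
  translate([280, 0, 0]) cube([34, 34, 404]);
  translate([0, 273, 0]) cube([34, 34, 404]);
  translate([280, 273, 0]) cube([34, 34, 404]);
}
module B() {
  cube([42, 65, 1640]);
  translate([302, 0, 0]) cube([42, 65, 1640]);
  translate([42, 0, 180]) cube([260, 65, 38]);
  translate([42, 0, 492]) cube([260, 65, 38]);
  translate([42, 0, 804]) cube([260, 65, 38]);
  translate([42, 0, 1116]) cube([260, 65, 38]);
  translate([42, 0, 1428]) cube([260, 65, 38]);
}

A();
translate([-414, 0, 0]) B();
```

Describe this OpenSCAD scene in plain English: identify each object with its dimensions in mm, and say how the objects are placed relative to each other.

A is a four-legged stool. The seat is a 314×307×32 mm slab whose top surface is at z = 436 mm; four square legs, each 34×34 mm in cross-section, run from the floor (z = 0) to the underside of the seat, each flush with a corner of the seat.

B is a wooden ladder with two side rails of 42×65 mm section and 1640 mm height, set 344 mm apart overall. Between them run 5 rectangular rungs (65 mm deep, 38 mm thick), front faces flush with the rails' −y face. The bottom of the first rung is 180 mm above the floor and each subsequent rung is 312 mm higher than the one below.

The ladder is on the floor beside the stool on its −x side.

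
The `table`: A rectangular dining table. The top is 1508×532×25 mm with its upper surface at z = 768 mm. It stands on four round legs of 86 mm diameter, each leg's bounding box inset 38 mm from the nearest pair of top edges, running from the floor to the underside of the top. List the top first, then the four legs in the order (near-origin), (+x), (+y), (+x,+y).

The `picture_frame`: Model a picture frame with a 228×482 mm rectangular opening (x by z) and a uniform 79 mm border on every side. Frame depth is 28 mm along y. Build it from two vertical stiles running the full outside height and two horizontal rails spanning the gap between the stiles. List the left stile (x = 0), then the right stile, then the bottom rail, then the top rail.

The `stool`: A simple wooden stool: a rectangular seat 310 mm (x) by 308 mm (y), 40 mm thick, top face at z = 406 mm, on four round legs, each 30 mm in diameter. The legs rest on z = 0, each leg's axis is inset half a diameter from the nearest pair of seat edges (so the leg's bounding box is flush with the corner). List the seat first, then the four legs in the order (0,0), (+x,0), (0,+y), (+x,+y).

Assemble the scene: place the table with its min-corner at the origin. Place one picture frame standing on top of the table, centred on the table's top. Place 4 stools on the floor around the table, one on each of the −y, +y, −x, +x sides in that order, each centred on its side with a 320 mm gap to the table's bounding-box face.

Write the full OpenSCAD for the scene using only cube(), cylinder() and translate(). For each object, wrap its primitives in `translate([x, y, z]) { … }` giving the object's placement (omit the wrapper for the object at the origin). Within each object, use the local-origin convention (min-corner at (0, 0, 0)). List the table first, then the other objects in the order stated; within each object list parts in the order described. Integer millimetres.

translate([0, 0, 743]) cube([1508, 532, 25]);
translate([81, 81, 0]) cylinder(h = 743, r = 43);
translate([1427, 81, 0]) cylinder(h = 743, r = 43);
translate([81, 451, 0]) cylinder(h = 743, r = 43);
translate([1427, 451, 0]) cylinder(h = 743, r = 43);
translate([561, 252, 768]) {
  cube([79, 28, 640]);
  translate([307, 0, 0]) cube([79, 28, 640]);
  translate([79, 0, 0]) cube([228, 28, 79]);
  translate([79, 0, 561]) cube([228, 28, 79]);
}
translate([599, -628, 0]) {
  translate([0, 0, 366]) cube([310, 308, 40]);
  translate([15, 15, 0]) cylinder(h = 366, r = 15);
  translate([295, 15, 0]) cylinder(h = 366, r = 15);
  translate([15, 293, 0]) cylinder(h = 366, r = 15);
  translate([295, 293, 0]) cylinder(h = 366, r = 15);
}
translate([599, 852, 0]) {
  translate([0, 0, 366]) cube([310, 308, 40]);
  translate([15, 15, 0]) cylinder(h = 366, r = 15);
  translate([295, 15, 0]) cylinder(h = 366, r = 15);
  translate([15, 293, 0]) cylinder(h = 366, r = 15);
  translate([295, 293, 0]) cylinder(h = 366, r = 15);
}
translate([-630, 112, 0]) {
  translate([0, 0, 366]) cube([310, 308, 40]);
  translate([15, 15, 0]) cylinder(h = 366, r = 15);
  translate([295, 15, 0]) cylinder(h = 366, r = 15);
  translate([15, 293, 0]) cylinder(h = 366, r = 15);
  translate([295, 293, 0]) cylinder(h = 366, r = 15);
}
translate([1828, 112, 0]) {
  translate([0, 0, 366]) cube([310, 308, 40]);
  translate([15, 15, 0]) cylinder(h = 366, r = 15);
  translate([295, 15, 0]) cylinder(h = 366, r = 15);
  translate([15, 293, 0]) cylinder(h = 366, r = 15);
  translate([295, 293, 0]) cylinder(h = 366, r = 15);
}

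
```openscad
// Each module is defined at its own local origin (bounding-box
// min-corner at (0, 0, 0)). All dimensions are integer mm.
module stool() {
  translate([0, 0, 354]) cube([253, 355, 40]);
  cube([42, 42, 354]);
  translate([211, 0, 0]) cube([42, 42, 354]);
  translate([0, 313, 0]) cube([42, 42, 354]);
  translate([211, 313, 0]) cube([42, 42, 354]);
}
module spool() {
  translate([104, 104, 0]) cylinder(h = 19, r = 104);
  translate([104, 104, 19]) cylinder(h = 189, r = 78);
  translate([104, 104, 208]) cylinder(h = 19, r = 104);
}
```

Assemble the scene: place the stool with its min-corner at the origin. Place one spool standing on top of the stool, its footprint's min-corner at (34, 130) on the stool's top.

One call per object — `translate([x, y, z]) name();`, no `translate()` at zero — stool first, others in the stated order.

stool();
translate([34, 130, 394]) spool();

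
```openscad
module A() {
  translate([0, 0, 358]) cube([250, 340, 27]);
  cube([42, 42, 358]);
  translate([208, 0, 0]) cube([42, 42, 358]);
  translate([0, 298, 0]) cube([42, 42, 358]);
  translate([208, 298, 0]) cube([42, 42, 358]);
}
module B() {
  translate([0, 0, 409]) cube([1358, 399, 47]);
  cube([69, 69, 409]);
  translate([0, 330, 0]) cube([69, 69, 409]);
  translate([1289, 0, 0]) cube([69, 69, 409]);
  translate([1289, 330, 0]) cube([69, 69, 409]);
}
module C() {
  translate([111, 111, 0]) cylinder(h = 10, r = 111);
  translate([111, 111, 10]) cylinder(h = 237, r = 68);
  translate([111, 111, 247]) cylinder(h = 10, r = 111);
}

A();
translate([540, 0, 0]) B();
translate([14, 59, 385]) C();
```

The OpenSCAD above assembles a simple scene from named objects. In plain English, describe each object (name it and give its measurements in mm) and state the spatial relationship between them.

A is a four-legged stool. The seat is 250×340 mm, 27 mm thick, top at z = 385 mm. It stands on four square legs, each 42×42 mm in cross-section, from z = 0 to the seat underside, each flush with a corner of the seat.

B is a bench: a 1358×399 mm seat slab, 47 mm thick, top at z = 456 mm, on four 69×69 mm square legs flush with the seat corners and standing on z = 0.

C is a spool: two coaxial disc flanges of radius 111 mm and thickness 10 mm, joined by a core cylinder of radius 68 mm and height 237 mm. The lower flange rests on z = 0 and the three cylinders share a vertical axis.

The bench is on the floor beside the stool on its +x side. The spool is on top of the stool, centred.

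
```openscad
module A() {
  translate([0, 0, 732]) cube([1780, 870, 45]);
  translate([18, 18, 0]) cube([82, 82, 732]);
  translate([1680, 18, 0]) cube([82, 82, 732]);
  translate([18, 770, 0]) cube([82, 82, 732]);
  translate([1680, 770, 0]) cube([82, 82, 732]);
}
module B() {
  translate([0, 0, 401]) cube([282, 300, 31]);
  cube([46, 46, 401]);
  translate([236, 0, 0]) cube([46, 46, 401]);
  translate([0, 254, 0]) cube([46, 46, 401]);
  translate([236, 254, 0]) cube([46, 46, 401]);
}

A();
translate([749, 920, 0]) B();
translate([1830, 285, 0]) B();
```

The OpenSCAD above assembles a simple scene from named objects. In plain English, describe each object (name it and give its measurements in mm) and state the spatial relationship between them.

A is a table: top 1780 mm (x) × 870 mm (y), 45 mm thick, upper face at z = 777 mm, on four 82×82 mm square legs, each inset 18 mm from the nearest pair of top edges, running from z = 0 to the bottom of the top.

B is a simple wooden stool: a rectangular seat 282 mm (x) by 300 mm (y), 31 mm thick, top face at z = 432 mm, on four square legs, each 46×46 mm in cross-section. The legs rest on z = 0, each flush with a corner of the seat.

Two stools sit around the table at the +y, +x sides.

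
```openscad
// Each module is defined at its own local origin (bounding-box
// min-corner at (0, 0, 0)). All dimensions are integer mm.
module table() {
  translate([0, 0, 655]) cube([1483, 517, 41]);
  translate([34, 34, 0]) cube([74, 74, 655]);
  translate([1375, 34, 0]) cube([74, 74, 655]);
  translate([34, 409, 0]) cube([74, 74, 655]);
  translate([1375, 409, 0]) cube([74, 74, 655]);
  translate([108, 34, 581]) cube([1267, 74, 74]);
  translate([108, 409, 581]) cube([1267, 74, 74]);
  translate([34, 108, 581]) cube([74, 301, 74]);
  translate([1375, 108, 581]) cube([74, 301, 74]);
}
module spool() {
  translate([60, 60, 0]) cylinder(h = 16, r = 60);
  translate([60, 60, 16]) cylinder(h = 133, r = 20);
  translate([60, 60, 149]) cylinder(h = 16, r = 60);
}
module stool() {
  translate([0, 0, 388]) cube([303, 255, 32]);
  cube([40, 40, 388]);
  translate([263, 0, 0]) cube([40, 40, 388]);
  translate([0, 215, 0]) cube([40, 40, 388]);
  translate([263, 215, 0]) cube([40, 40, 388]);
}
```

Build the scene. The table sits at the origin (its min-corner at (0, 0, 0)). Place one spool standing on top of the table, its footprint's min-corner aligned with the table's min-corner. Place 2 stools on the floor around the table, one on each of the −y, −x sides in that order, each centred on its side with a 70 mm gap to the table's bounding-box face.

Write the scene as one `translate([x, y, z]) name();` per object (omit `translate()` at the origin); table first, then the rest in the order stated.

table();
translate([0, 0, 696]) spool();
translate([590, -325, 0]) stool();
translate([-373, 131, 0]) stool();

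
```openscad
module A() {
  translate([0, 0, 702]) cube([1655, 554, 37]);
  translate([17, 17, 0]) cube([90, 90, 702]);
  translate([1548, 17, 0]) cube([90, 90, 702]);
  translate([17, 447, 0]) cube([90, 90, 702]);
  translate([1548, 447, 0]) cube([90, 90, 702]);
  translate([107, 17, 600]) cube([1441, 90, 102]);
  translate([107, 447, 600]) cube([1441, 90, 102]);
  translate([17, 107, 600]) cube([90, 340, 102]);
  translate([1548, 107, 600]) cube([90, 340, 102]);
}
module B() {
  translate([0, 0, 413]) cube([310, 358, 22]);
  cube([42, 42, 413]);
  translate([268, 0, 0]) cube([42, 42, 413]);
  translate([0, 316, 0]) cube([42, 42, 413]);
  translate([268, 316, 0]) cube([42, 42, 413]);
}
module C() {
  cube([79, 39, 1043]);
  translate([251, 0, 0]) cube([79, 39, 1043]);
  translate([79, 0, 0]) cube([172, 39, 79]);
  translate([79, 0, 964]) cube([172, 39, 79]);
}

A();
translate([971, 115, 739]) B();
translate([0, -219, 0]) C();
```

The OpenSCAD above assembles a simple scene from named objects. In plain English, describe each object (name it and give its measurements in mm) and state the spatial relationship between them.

A is a table: top 1655 mm (x) × 554 mm (y), 37 mm thick, upper face at z = 739 mm, on four 90×90 mm square legs, each inset 17 mm from the nearest pair of top edges, running from z = 0 to the bottom of the top. Four apron rails, 90 mm thick and 102 mm tall, run between adjacent legs with their top edges flush with the underside of the top and their outer faces flush with the legs' outer faces.

B is a four-legged stool. The seat is a 310×358×22 mm slab whose top surface is at z = 435 mm; four square legs, each 42×42 mm in cross-section, run from the floor (z = 0) to the underside of the seat, each flush with a corner of the seat.

C is a picture frame with a 172×885 mm rectangular opening (x by z) and a uniform 79 mm border on every side. Frame depth is 39 mm along y. It is built from two vertical stiles running the full outside height and two horizontal rails spanning the gap between the stiles.

The stool is on top of the table. The picture frame is on the floor beside the table on its −y side.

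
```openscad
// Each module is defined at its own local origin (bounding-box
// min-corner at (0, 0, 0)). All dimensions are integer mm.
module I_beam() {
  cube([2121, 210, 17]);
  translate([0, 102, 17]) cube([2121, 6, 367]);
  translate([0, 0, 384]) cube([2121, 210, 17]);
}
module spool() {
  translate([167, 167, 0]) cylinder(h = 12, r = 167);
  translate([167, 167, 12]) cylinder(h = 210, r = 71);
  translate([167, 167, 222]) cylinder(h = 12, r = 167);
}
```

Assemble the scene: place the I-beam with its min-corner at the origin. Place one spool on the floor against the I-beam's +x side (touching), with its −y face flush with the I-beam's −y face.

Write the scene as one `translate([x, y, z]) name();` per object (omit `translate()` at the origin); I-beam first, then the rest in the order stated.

I_beam();
translate([2121, 0, 0]) spool();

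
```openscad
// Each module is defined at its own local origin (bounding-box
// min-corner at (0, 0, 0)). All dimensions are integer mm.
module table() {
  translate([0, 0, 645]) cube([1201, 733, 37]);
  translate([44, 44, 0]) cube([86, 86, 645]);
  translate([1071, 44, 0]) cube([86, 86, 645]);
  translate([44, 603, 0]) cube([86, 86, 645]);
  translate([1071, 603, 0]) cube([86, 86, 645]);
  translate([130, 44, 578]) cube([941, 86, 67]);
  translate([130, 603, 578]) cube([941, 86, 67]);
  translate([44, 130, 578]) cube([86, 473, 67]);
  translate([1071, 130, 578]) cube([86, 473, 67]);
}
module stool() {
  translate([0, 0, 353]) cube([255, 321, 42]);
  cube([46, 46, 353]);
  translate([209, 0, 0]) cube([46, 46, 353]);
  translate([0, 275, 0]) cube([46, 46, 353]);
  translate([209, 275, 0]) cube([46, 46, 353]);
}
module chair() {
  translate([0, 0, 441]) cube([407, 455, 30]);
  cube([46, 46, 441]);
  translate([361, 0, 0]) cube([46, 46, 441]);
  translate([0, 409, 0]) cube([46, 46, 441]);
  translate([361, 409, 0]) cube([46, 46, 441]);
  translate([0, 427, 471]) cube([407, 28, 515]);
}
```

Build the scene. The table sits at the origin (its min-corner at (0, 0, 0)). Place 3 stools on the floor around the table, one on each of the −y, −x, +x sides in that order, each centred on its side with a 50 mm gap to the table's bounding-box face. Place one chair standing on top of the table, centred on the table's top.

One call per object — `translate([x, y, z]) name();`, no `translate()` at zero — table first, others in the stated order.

table();
translate([473, -371, 0]) stool();
translate([-305, 206, 0]) stool();
translate([1251, 206, 0]) stool();
translate([397, 139, 682]) chair();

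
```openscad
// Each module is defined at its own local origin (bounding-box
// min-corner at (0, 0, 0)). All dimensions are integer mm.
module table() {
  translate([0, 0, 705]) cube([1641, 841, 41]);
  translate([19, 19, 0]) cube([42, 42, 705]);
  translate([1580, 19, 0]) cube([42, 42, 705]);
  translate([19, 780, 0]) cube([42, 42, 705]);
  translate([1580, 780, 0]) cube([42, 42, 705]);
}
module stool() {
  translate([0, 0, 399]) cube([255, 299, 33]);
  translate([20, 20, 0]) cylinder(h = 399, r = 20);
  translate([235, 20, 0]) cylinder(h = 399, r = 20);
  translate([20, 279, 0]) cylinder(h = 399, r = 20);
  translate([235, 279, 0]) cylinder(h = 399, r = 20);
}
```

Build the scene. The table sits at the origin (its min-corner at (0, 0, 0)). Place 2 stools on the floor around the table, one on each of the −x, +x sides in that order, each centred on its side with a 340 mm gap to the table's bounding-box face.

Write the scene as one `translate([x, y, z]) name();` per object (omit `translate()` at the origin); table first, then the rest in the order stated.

table();
translate([-595, 271, 0]) stool();
translate([1981, 271, 0]) stool();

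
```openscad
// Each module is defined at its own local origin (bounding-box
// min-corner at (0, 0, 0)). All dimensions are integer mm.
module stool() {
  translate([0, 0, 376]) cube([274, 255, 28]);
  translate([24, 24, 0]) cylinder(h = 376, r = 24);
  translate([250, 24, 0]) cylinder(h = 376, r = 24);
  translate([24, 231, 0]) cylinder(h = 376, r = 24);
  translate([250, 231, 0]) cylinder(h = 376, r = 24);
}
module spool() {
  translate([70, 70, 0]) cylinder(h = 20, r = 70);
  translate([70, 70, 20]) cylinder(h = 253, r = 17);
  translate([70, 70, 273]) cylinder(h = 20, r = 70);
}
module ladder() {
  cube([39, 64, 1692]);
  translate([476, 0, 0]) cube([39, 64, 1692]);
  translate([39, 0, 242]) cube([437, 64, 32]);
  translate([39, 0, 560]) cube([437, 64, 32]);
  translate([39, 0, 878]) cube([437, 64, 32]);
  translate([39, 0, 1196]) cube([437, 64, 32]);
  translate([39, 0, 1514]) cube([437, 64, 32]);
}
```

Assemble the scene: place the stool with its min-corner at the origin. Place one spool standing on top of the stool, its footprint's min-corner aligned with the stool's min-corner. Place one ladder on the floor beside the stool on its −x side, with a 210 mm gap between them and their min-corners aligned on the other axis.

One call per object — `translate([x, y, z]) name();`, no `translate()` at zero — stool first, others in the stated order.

stool();
translate([0, 0, 404]) spool();
translate([-725, 0, 0]) ladder();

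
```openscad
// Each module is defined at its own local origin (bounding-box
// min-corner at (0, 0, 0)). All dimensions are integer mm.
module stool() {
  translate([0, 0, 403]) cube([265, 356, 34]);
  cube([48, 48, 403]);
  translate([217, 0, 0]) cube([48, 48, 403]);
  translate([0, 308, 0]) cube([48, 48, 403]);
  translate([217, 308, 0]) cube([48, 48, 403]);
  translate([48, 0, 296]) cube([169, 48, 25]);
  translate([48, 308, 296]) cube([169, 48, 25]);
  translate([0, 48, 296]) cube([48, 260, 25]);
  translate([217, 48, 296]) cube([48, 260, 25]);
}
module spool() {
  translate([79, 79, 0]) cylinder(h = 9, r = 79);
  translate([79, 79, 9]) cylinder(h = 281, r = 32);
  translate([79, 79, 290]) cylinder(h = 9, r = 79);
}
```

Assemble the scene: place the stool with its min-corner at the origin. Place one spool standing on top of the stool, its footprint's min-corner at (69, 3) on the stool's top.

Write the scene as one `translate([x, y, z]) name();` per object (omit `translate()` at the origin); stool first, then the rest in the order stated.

stool();
translate([69, 3, 437]) spool();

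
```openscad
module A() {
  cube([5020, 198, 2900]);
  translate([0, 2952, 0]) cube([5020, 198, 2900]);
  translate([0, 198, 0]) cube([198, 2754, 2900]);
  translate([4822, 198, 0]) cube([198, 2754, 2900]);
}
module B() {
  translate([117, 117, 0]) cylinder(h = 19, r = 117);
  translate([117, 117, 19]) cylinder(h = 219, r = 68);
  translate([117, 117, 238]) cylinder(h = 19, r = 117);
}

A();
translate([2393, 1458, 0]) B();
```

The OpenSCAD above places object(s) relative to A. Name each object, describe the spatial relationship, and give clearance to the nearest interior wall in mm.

A is a house frame. B is a spool. The spool sits inside the house frame, centred. The clearance to the nearest interior wall is 1260 mm.

Clearances: x = 2195, y = 1260; minimum 1260 mm.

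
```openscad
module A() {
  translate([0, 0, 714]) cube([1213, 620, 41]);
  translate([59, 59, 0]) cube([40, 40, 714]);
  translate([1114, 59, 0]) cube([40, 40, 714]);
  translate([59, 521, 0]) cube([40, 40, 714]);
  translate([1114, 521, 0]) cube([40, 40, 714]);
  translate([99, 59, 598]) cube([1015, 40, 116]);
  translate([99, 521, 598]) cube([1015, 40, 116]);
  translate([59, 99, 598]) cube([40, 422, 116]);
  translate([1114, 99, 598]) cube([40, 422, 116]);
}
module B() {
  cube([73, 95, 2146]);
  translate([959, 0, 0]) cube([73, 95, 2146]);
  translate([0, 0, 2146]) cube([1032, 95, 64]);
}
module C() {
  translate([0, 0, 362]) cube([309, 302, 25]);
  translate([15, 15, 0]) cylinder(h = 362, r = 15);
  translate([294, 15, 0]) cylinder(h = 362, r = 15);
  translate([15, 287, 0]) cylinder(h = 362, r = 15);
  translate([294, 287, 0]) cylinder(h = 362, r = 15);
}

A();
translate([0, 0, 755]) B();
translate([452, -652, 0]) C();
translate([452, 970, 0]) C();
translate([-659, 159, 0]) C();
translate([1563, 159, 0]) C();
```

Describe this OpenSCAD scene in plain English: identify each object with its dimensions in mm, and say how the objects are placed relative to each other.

A is a table: top 1213 mm (x) × 620 mm (y), 41 mm thick, upper face at z = 755 mm, on four 40×40 mm square legs, each inset 59 mm from the nearest pair of top edges, running from z = 0 to the bottom of the top. Four apron rails, 40 mm thick and 116 mm tall, run between adjacent legs with their top edges flush with the underside of the top and their outer faces flush with the legs' outer faces.

B is a door frame. The clear opening is 886 mm wide and 2146 mm high. Two 73 mm wide jambs, 95 mm deep, stand either side of the opening from the floor to the top of the opening. A 64 mm thick head sits across the top of both jambs, spanning the full outside width of the frame.

C is a four-legged stool. The seat is 309×302 mm, 25 mm thick, top at z = 387 mm. It stands on four round legs, each 30 mm in diameter, from z = 0 to the seat underside, each leg's axis is inset half a diameter from the nearest pair of seat edges (so the leg's bounding box is flush with the corner).

The door frame is on top of the table. Four stools sit around the table at the −y, +y, −x, +x sides.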